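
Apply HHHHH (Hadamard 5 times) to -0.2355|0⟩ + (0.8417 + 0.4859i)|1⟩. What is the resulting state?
(0.4286 + 0.3436i)|0⟩ + (-0.7617 - 0.3436i)|1⟩

H² = I, so H^5 = H: a single Hadamard. With (a, b) = (-0.2355, (0.8417 + 0.4859i)), H gives ((a + b)/√2, (a − b)/√2) = ((0.4286 + 0.3436i), (-0.7617 - 0.3436i)).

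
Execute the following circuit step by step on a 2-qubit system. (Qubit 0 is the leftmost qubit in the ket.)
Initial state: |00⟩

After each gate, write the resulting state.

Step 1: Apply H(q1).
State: 1/√2|00⟩ + 1/√2|01⟩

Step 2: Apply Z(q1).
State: 1/√2|00⟩ - 1/√2|01⟩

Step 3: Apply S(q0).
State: 1/√2|00⟩ - 1/√2|01⟩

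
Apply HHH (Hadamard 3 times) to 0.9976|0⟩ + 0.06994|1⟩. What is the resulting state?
0.7549|0⟩ + 0.656|1⟩

H² = I, so H^3 = H: a single Hadamard. With (a, b) = (0.9976, 0.06994), H gives ((a + b)/√2, (a − b)/√2) = (0.7549, 0.656).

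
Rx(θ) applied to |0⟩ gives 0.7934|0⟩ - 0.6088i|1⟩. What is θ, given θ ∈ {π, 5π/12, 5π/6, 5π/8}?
5π/12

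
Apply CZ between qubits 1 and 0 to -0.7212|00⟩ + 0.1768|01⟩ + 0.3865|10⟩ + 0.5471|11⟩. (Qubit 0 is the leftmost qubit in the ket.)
-0.7212|00⟩ + 0.1768|01⟩ + 0.3865|10⟩ - 0.5471|11⟩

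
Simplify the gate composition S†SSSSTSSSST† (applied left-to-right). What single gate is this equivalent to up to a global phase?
S†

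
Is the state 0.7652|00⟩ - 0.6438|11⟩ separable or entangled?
Entangled

Writing the state as a|00⟩ + b|01⟩ + c|10⟩ + d|11⟩, it is a product state iff ad − bc = 0.
Here (a, b, c, d) = (0.7652, 0, 0, -0.6438): ad − bc = (0.7652)(-0.6438) − (0)(0) = -0.4926 ≠ 0, so the state is entangled.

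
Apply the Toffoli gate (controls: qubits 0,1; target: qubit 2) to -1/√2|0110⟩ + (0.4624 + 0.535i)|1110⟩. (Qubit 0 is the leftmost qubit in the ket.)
-1/√2|0110⟩ + (0.4624 + 0.535i)|1100⟩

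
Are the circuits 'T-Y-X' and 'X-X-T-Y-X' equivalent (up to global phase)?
Yes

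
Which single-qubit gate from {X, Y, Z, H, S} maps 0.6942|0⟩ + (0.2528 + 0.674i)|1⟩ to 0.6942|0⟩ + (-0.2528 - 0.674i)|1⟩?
Z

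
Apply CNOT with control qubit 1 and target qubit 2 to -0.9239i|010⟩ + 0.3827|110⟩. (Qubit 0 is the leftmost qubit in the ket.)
-0.9239i|011⟩ + 0.3827|111⟩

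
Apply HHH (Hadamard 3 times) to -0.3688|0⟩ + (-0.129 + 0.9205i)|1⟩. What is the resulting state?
(-0.352 + 0.6509i)|0⟩ + (-0.1696 - 0.6509i)|1⟩

H² = I, so H^3 = H: a single Hadamard. With (a, b) = (-0.3688, (-0.129 + 0.9205i)), H gives ((a + b)/√2, (a − b)/√2) = ((-0.352 + 0.6509i), (-0.1696 - 0.6509i)).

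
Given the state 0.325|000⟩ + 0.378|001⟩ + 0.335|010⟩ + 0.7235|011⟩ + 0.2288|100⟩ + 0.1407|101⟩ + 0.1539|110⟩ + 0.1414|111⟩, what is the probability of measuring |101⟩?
0.0198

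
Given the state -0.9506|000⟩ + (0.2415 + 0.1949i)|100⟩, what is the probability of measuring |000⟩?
0.9036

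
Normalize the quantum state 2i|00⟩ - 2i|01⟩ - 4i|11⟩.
(1/√6)i|00⟩ - (1/√6)i|01⟩ - 0.8165i|11⟩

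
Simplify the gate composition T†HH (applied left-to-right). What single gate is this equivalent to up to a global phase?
T†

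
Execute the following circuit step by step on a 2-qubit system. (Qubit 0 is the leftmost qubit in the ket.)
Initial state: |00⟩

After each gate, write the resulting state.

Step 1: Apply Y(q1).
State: i|01⟩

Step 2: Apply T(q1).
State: (-1/√2 + (1/√2)i)|01⟩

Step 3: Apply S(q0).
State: (-1/√2 + (1/√2)i)|01⟩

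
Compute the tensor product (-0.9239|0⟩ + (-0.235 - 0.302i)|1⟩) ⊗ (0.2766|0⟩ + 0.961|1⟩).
-0.2556|00⟩ - 0.8879|01⟩ + (-0.065 - 0.08353i)|10⟩ + (-0.2258 - 0.2902i)|11⟩

amp(|b₁b₂…⟩) = product of the factor amplitudes for bits b₁, b₂, …; only kets whose every factor amplitude is nonzero survive.
|00⟩: (-0.9239)(0.2766) = -0.2556
|01⟩: (-0.9239)(0.961) = -0.8879
|10⟩: (-0.235 - 0.302i)(0.2766) = (-0.065 - 0.08353i)
|11⟩: (-0.235 - 0.302i)(0.961) = (-0.2258 - 0.2902i)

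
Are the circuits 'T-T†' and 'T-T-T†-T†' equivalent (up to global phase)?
Yes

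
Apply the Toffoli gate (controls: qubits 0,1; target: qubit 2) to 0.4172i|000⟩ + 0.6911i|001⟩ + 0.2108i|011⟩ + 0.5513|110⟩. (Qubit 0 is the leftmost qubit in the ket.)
0.4172i|000⟩ + 0.6911i|001⟩ + 0.2108i|011⟩ + 0.5513|111⟩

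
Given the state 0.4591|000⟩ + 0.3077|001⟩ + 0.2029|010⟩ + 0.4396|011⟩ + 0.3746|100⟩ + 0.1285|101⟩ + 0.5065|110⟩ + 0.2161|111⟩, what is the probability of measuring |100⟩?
0.1403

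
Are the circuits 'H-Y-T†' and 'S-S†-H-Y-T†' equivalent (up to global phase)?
Yes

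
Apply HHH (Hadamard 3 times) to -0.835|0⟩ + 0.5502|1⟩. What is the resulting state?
-0.2014|0⟩ - 0.9795|1⟩

H² = I, so H^3 = H: a single Hadamard. With (a, b) = (-0.835, 0.5502), H gives ((a + b)/√2, (a − b)/√2) = (-0.2014, -0.9795).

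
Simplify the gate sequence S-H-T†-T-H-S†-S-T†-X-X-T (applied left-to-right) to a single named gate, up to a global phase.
S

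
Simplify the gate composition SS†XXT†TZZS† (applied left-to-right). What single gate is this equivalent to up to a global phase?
S†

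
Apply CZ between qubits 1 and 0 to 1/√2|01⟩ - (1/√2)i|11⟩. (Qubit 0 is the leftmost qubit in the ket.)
1/√2|01⟩ + (1/√2)i|11⟩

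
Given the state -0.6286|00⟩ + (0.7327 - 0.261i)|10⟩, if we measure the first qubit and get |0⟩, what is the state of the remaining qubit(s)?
-|0⟩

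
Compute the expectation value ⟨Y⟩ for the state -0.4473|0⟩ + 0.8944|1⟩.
0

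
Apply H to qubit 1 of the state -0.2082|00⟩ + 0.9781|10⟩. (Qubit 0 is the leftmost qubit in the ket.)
-0.1472|00⟩ - 0.1472|01⟩ + 0.6916|10⟩ + 0.6916|11⟩

H on qubit 1 mixes each pair of kets that differ only in qubit 1: amplitudes (a, b) of (|…0…⟩, |…1…⟩) become ((a + b)/√2, (a − b)/√2). Kets absent from the input have amplitude 0.
(|00⟩, |01⟩): (a, b) = (-0.2082, 0) → (-0.1472, -0.1472)
(|10⟩, |11⟩): (a, b) = (0.9781, 0) → (0.6916, 0.6916)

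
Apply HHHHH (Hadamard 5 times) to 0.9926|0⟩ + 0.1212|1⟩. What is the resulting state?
0.7876|0⟩ + 0.6162|1⟩

H² = I, so H^5 = H: a single Hadamard. With (a, b) = (0.9926, 0.1212), H gives ((a + b)/√2, (a − b)/√2) = (0.7876, 0.6162).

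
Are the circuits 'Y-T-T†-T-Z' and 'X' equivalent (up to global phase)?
No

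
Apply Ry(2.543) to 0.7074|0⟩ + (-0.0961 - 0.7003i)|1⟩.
(0.3004 + 0.6692i)|0⟩ + (0.6476 - 0.2065i)|1⟩

Ry(2.543) = [[cos(θ/2), −sin(θ/2)], [sin(θ/2), cos(θ/2)]]; θ = 2.543, cos(θ/2) ≈ 0.294848, sin(θ/2) ≈ 0.955544.
With a = amp(|0⟩) = 0.7074 and b = amp(|1⟩) = (-0.0961 - 0.7003i):
new amp(|0⟩) = (0.294848)·a + (-0.955544)·b = (0.3004 + 0.6692i)
new amp(|1⟩) = (0.955544)·a + (0.294848)·b = (0.6476 - 0.2065i)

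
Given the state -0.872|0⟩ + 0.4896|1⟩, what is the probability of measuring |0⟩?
0.7604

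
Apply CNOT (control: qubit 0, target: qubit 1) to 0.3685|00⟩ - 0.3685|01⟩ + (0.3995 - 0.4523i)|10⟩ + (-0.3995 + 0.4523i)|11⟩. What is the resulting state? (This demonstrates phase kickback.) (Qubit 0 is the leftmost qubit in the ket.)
0.3685|00⟩ - 0.3685|01⟩ + (-0.3995 + 0.4523i)|10⟩ + (0.3995 - 0.4523i)|11⟩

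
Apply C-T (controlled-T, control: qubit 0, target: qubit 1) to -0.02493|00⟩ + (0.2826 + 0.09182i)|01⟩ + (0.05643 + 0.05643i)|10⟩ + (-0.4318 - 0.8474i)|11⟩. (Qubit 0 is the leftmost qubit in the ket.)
-0.02493|00⟩ + (0.2826 + 0.09182i)|01⟩ + (0.05643 + 0.05643i)|10⟩ + (0.2939 - 0.9045i)|11⟩

C-T leaves the control-|0⟩ kets |00⟩, |01⟩ unchanged and applies T to qubit 1 on the control-|1⟩ pair (|10⟩, |11⟩).
T = [[1, 0], [0, (1/√2 + (1/√2)i)]].
With a = amp(|10⟩) = (0.05643 + 0.05643i) and b = amp(|11⟩) = (-0.4318 - 0.8474i):
new amp(|10⟩) = (1)·a = (0.05643 + 0.05643i)
new amp(|11⟩) = (1/√2 + (1/√2)i)·b = (0.2939 - 0.9045i)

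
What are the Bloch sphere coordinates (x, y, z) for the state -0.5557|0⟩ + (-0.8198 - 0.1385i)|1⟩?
(0.9111, 0.1539, -0.3825)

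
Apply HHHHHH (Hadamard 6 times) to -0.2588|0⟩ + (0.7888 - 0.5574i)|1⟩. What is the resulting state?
-0.2588|0⟩ + (0.7888 - 0.5574i)|1⟩

H² = I, so an even number of Hadamards cancels: H^6 = I and the state is unchanged.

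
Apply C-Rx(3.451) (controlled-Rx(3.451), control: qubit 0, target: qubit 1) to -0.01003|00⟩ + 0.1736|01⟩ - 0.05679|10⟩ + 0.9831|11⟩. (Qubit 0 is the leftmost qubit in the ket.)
-0.01003|00⟩ + 0.1736|01⟩ + (0.008751 - 0.9714i)|10⟩ + (-0.1515 + 0.05611i)|11⟩

C-Rx(3.451) leaves the control-|0⟩ kets |00⟩, |01⟩ unchanged and applies Rx(3.451) to qubit 1 on the control-|1⟩ pair (|10⟩, |11⟩).
Rx(3.451) = [[cos(θ/2), −i·sin(θ/2)], [−i·sin(θ/2), cos(θ/2)]]; θ = 3.451, cos(θ/2) ≈ -0.154087, sin(θ/2) ≈ 0.988057.
With a = amp(|10⟩) = -0.05679 and b = amp(|11⟩) = 0.9831:
new amp(|10⟩) = (-0.154087)·a + (-0.988057i)·b = (0.008751 - 0.9714i)
new amp(|11⟩) = (-0.988057i)·a + (-0.154087)·b = (-0.1515 + 0.05611i)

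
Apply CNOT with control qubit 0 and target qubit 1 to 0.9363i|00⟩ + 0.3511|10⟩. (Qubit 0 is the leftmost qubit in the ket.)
0.9363i|00⟩ + 0.3511|11⟩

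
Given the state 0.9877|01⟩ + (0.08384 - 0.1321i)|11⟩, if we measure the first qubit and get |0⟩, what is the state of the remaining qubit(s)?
|1⟩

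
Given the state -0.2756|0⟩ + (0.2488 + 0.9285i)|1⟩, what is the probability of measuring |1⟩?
0.924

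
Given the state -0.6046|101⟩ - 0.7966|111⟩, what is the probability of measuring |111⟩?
0.6346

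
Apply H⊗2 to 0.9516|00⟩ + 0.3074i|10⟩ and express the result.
(0.4758 + 0.1537i)|00⟩ + (0.4758 + 0.1537i)|01⟩ + (0.4758 - 0.1537i)|10⟩ + (0.4758 - 0.1537i)|11⟩

H⊗2 gives amp(|y⟩) = (1/2) Σ_x (−1)^(x·y) amp(|x⟩), where x·y is the number of positions in which both x and y have a 1.
|00⟩: (0.9516 + 0.3074i)/2 = (0.4758 + 0.1537i)
|01⟩: (0.9516 + 0.3074i)/2 = (0.4758 + 0.1537i)
|10⟩: (0.9516 - 0.3074i)/2 = (0.4758 - 0.1537i)
|11⟩: (0.9516 - 0.3074i)/2 = (0.4758 - 0.1537i)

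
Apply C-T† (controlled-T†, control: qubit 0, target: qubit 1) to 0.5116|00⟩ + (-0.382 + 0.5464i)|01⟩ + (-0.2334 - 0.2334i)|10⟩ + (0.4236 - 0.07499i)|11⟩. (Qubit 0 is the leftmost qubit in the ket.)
0.5116|00⟩ + (-0.382 + 0.5464i)|01⟩ + (-0.2334 - 0.2334i)|10⟩ + (0.2465 - 0.3526i)|11⟩

C-T† leaves the control-|0⟩ kets |00⟩, |01⟩ unchanged and applies T† to qubit 1 on the control-|1⟩ pair (|10⟩, |11⟩).
T† = [[1, 0], [0, (1/√2 - (1/√2)i)]].
With a = amp(|10⟩) = (-0.2334 - 0.2334i) and b = amp(|11⟩) = (0.4236 - 0.07499i):
new amp(|10⟩) = (1)·a = (-0.2334 - 0.2334i)
new amp(|11⟩) = (1/√2 - (1/√2)i)·b = (0.2465 - 0.3526i)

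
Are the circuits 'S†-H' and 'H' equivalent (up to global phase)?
No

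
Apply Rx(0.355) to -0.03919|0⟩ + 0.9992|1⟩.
(-0.03857 - 0.1764i)|0⟩ + (0.9835 + 0.00692i)|1⟩

Rx(0.355) = [[cos(θ/2), −i·sin(θ/2)], [−i·sin(θ/2), cos(θ/2)]]; θ = 0.355, cos(θ/2) ≈ 0.984288, sin(θ/2) ≈ 0.176569.
With a = amp(|0⟩) = -0.03919 and b = amp(|1⟩) = 0.9992:
new amp(|0⟩) = (0.984288)·a + (-0.176569i)·b = (-0.03857 - 0.1764i)
new amp(|1⟩) = (-0.176569i)·a + (0.984288)·b = (0.9835 + 0.00692i)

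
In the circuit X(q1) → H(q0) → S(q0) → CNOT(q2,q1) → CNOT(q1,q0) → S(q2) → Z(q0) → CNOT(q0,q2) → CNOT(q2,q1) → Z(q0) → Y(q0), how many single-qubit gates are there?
7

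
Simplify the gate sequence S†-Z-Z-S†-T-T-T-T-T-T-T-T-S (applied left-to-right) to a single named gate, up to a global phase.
S†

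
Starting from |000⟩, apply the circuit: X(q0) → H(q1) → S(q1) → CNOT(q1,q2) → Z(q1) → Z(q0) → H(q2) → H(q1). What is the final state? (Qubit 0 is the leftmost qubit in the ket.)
(-1/√8 + (1/√8)i)|100⟩ + (-1/√8 - (1/√8)i)|101⟩ + (-1/√8 - (1/√8)i)|110⟩ + (-1/√8 + (1/√8)i)|111⟩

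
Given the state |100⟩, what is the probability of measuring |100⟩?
1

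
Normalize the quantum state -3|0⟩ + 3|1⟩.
-1/√2|0⟩ + 1/√2|1⟩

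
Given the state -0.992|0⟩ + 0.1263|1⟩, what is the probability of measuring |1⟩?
0.01595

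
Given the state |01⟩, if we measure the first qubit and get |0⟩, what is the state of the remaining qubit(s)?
|1⟩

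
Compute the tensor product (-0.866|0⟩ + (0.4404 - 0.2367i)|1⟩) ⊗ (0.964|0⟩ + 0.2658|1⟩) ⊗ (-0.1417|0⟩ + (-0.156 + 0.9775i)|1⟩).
0.1183|000⟩ + (0.1302 - 0.816i)|001⟩ + 0.03262|010⟩ + (0.03591 - 0.225i)|011⟩ + (-0.06016 + 0.03233i)|100⟩ + (0.1568 + 0.4506i)|101⟩ + (-0.01659 + 0.008915i)|110⟩ + (0.04324 + 0.1242i)|111⟩

amp(|b₁b₂…⟩) = product of the factor amplitudes for bits b₁, b₂, …; only kets whose every factor amplitude is nonzero survive.
|000⟩: (-0.866)(0.964)(-0.1417) = 0.1183
|001⟩: (-0.866)(0.964)(-0.156 + 0.9775i) = (0.1302 - 0.816i)
|010⟩: (-0.866)(0.2658)(-0.1417) = 0.03262
|011⟩: (-0.866)(0.2658)(-0.156 + 0.9775i) = (0.03591 - 0.225i)
|100⟩: (0.4404 - 0.2367i)(0.964)(-0.1417) = (-0.06016 + 0.03233i)
|101⟩: (0.4404 - 0.2367i)(0.964)(-0.156 + 0.9775i) = (0.1568 + 0.4506i)
|110⟩: (0.4404 - 0.2367i)(0.2658)(-0.1417) = (-0.01659 + 0.008915i)
|111⟩: (0.4404 - 0.2367i)(0.2658)(-0.156 + 0.9775i) = (0.04324 + 0.1242i)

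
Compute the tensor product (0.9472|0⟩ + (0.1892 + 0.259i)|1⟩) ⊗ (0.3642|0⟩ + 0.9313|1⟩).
0.345|00⟩ + 0.8821|01⟩ + (0.06891 + 0.09433i)|10⟩ + (0.1762 + 0.2412i)|11⟩

amp(|b₁b₂…⟩) = product of the factor amplitudes for bits b₁, b₂, …; only kets whose every factor amplitude is nonzero survive.
|00⟩: (0.9472)(0.3642) = 0.345
|01⟩: (0.9472)(0.9313) = 0.8821
|10⟩: (0.1892 + 0.259i)(0.3642) = (0.06891 + 0.09433i)
|11⟩: (0.1892 + 0.259i)(0.9313) = (0.1762 + 0.2412i)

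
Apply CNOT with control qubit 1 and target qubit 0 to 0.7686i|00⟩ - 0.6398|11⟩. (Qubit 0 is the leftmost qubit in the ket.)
0.7686i|00⟩ - 0.6398|01⟩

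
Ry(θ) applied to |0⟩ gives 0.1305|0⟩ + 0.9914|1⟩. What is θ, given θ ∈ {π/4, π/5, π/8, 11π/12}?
11π/12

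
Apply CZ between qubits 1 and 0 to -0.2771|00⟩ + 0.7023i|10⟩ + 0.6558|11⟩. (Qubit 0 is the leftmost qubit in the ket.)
-0.2771|00⟩ + 0.7023i|10⟩ - 0.6558|11⟩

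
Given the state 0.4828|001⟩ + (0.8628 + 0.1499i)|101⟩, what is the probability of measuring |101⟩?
0.7669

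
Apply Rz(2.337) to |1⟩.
(0.3915 + 0.9202i)|1⟩

Rz(2.337) = [[e^(−iθ/2), 0], [0, e^(iθ/2)]] with e^(±iθ/2) = cos(θ/2) ± i·sin(θ/2); θ = 2.337, cos(θ/2) ≈ 0.391532, sin(θ/2) ≈ 0.920164.
With a = amp(|0⟩) = 0 and b = amp(|1⟩) = 1:
new amp(|0⟩) = (0.391532 - 0.920164i)·a = 0
new amp(|1⟩) = (0.391532 + 0.920164i)·b = (0.3915 + 0.9202i)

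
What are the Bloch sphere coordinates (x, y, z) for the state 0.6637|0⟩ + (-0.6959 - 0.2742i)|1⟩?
(-0.9237, -0.364, -0.119)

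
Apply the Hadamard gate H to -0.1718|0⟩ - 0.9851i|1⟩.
(-0.1215 - 0.6966i)|0⟩ + (-0.1215 + 0.6966i)|1⟩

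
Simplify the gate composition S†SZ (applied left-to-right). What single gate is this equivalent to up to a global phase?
Z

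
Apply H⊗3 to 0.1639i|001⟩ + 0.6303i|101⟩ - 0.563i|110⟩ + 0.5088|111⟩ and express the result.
(0.1799 + 0.08174i)|000⟩ + (-0.1799 - 0.4798i)|001⟩ + (-0.1799 + 0.4798i)|010⟩ + (0.1799 - 0.08174i)|011⟩ + (-0.1799 + 0.03415i)|100⟩ + (0.1799 + 0.3639i)|101⟩ + (0.1799 - 0.3639i)|110⟩ + (-0.1799 - 0.03415i)|111⟩

H⊗3 gives amp(|y⟩) = (1/2√2) Σ_x (−1)^(x·y) amp(|x⟩), where x·y is the number of positions in which both x and y have a 1.
|000⟩: (0.1639i + 0.6303i - 0.563i + 0.5088)/(2√2) = (0.1799 + 0.08174i)
|001⟩: (-0.1639i - 0.6303i - 0.563i - 0.5088)/(2√2) = (-0.1799 - 0.4798i)
|010⟩: (0.1639i + 0.6303i + 0.563i - 0.5088)/(2√2) = (-0.1799 + 0.4798i)
|011⟩: (-0.1639i - 0.6303i + 0.563i + 0.5088)/(2√2) = (0.1799 - 0.08174i)
|100⟩: (0.1639i - 0.6303i + 0.563i - 0.5088)/(2√2) = (-0.1799 + 0.03415i)
|101⟩: (-0.1639i + 0.6303i + 0.563i + 0.5088)/(2√2) = (0.1799 + 0.3639i)
|110⟩: (0.1639i - 0.6303i - 0.563i + 0.5088)/(2√2) = (0.1799 - 0.3639i)
|111⟩: (-0.1639i + 0.6303i - 0.563i - 0.5088)/(2√2) = (-0.1799 - 0.03415i)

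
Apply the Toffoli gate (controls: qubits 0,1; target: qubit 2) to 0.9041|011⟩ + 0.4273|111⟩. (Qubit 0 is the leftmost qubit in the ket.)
0.9041|011⟩ + 0.4273|110⟩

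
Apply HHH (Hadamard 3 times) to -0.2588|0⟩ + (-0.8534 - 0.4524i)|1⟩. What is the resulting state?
(-0.7864 - 0.3199i)|0⟩ + (0.4204 + 0.3199i)|1⟩

H² = I, so H^3 = H: a single Hadamard. With (a, b) = (-0.2588, (-0.8534 - 0.4524i)), H gives ((a + b)/√2, (a − b)/√2) = ((-0.7864 - 0.3199i), (0.4204 + 0.3199i)).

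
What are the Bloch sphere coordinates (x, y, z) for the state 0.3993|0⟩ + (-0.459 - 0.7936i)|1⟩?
(-0.3666, -0.6338, -0.681)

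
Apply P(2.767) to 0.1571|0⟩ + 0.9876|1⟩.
0.1571|0⟩ + (-0.9191 + 0.3614i)|1⟩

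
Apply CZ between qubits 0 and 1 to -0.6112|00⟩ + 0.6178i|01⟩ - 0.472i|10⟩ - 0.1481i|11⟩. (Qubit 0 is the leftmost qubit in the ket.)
-0.6112|00⟩ + 0.6178i|01⟩ - 0.472i|10⟩ + 0.1481i|11⟩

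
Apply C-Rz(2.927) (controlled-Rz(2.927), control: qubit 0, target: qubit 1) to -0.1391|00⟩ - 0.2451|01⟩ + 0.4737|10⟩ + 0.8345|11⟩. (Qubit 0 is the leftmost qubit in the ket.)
-0.1391|00⟩ - 0.2451|01⟩ + (0.05073 - 0.471i)|10⟩ + (0.08937 + 0.8297i)|11⟩

C-Rz(2.927) leaves the control-|0⟩ kets |00⟩, |01⟩ unchanged and applies Rz(2.927) to qubit 1 on the control-|1⟩ pair (|10⟩, |11⟩).
Rz(2.927) = [[e^(−iθ/2), 0], [0, e^(iθ/2)]] with e^(±iθ/2) = cos(θ/2) ± i·sin(θ/2); θ = 2.927, cos(θ/2) ≈ 0.107091, sin(θ/2) ≈ 0.994249.
With a = amp(|10⟩) = 0.4737 and b = amp(|11⟩) = 0.8345:
new amp(|10⟩) = (0.107091 - 0.994249i)·a = (0.05073 - 0.471i)
new amp(|11⟩) = (0.107091 + 0.994249i)·b = (0.08937 + 0.8297i)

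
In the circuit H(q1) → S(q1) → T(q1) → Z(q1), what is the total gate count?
4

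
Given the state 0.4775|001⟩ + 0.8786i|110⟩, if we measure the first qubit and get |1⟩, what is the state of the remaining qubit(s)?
i|10⟩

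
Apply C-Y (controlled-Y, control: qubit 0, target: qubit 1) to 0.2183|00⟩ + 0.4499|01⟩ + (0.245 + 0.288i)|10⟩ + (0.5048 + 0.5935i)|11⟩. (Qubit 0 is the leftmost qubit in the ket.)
0.2183|00⟩ + 0.4499|01⟩ + (0.5935 - 0.5048i)|10⟩ + (-0.288 + 0.245i)|11⟩

C-Y leaves the control-|0⟩ kets |00⟩, |01⟩ unchanged and applies Y to qubit 1 on the control-|1⟩ pair (|10⟩, |11⟩).
Y = [[0, -i], [i, 0]].
With a = amp(|10⟩) = (0.245 + 0.288i) and b = amp(|11⟩) = (0.5048 + 0.5935i):
new amp(|10⟩) = (-i)·b = (0.5935 - 0.5048i)
new amp(|11⟩) = (i)·a = (-0.288 + 0.245i)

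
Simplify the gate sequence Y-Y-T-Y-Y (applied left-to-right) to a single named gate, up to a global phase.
T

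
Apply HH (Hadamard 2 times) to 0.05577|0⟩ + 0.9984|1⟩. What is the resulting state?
0.05577|0⟩ + 0.9984|1⟩

H² = I, so an even number of Hadamards cancels: H^2 = I and the state is unchanged.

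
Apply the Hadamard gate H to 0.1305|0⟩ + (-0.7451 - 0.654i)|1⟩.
(-0.4346 - 0.4624i)|0⟩ + (0.6191 + 0.4624i)|1⟩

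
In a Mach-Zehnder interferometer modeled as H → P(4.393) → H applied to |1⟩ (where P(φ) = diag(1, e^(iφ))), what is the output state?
(0.657 + 0.4747i)|0⟩ + (0.343 - 0.4747i)|1⟩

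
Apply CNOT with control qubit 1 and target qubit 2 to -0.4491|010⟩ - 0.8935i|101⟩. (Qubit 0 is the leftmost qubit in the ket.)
-0.4491|011⟩ - 0.8935i|101⟩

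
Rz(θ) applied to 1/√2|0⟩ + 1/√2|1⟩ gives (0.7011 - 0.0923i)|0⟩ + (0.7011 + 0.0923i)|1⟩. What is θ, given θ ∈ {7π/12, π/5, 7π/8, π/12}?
π/12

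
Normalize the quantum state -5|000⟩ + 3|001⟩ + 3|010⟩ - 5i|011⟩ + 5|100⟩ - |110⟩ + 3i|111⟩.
-0.4927|000⟩ + 0.2956|001⟩ + 0.2956|010⟩ - 0.4927i|011⟩ + 0.4927|100⟩ - 0.09853|110⟩ + 0.2956i|111⟩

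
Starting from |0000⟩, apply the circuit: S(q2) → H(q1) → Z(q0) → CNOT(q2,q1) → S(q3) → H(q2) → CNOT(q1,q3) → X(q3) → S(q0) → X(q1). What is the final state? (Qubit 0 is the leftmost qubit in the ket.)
1/2|0000⟩ + 1/2|0010⟩ + 1/2|0101⟩ + 1/2|0111⟩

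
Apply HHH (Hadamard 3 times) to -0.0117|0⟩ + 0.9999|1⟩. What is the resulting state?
0.6988|0⟩ - 0.7153|1⟩

H² = I, so H^3 = H: a single Hadamard. With (a, b) = (-0.0117, 0.9999), H gives ((a + b)/√2, (a − b)/√2) = (0.6988, -0.7153).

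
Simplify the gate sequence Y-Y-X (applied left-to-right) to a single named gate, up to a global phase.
X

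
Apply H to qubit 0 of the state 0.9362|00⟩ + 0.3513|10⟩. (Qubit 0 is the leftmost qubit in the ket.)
0.9104|00⟩ + 0.4136|10⟩

H on qubit 0 mixes each pair of kets that differ only in qubit 0: amplitudes (a, b) of (|…0…⟩, |…1…⟩) become ((a + b)/√2, (a − b)/√2). Kets absent from the input have amplitude 0.
(|00⟩, |10⟩): (a, b) = (0.9362, 0.3513) → (0.9104, 0.4136)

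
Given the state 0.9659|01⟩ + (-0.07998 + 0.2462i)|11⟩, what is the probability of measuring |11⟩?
0.06701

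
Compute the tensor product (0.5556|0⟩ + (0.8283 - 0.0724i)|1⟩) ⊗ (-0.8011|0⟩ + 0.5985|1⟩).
-0.4451|00⟩ + 0.3325|01⟩ + (-0.6636 + 0.058i)|10⟩ + (0.4957 - 0.04333i)|11⟩

amp(|b₁b₂…⟩) = product of the factor amplitudes for bits b₁, b₂, …; only kets whose every factor amplitude is nonzero survive.
|00⟩: (0.5556)(-0.8011) = -0.4451
|01⟩: (0.5556)(0.5985) = 0.3325
|10⟩: (0.8283 - 0.0724i)(-0.8011) = (-0.6636 + 0.058i)
|11⟩: (0.8283 - 0.0724i)(0.5985) = (0.4957 - 0.04333i)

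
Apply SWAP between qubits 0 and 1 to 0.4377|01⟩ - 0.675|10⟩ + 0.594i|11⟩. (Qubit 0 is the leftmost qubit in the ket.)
-0.675|01⟩ + 0.4377|10⟩ + 0.594i|11⟩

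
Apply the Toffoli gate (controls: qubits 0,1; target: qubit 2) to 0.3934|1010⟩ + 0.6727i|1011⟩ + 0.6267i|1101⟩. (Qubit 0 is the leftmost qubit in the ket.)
0.3934|1010⟩ + 0.6727i|1011⟩ + 0.6267i|1111⟩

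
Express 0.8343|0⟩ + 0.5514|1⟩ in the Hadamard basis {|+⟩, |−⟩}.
0.9798|+⟩ + 0.2|−⟩

With |ψ⟩ = α|0⟩ + β|1⟩, the Hadamard-basis coefficients are ⟨+|ψ⟩ = (α + β)/√2 and ⟨−|ψ⟩ = (α − β)/√2.
Here α = 0.8343, β = 0.5514: (α + β)/√2 = 0.9798, (α − β)/√2 = 0.2.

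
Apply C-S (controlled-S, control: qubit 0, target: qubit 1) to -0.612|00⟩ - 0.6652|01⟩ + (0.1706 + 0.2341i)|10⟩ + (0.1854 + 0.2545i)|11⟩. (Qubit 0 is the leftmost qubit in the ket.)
-0.612|00⟩ - 0.6652|01⟩ + (0.1706 + 0.2341i)|10⟩ + (-0.2545 + 0.1854i)|11⟩

C-S leaves the control-|0⟩ kets |00⟩, |01⟩ unchanged and applies S to qubit 1 on the control-|1⟩ pair (|10⟩, |11⟩).
S = [[1, 0], [0, i]].
With a = amp(|10⟩) = (0.1706 + 0.2341i) and b = amp(|11⟩) = (0.1854 + 0.2545i):
new amp(|10⟩) = (1)·a = (0.1706 + 0.2341i)
new amp(|11⟩) = (i)·b = (-0.2545 + 0.1854i)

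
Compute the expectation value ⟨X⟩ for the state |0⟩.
0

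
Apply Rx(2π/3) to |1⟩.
-0.866i|0⟩ + 1/2|1⟩

Rx(2π/3) = [[cos(θ/2), −i·sin(θ/2)], [−i·sin(θ/2), cos(θ/2)]]; θ = 2π/3, cos(θ/2) ≈ 0.5, sin(θ/2) ≈ 0.866025.
With a = amp(|0⟩) = 0 and b = amp(|1⟩) = 1:
new amp(|0⟩) = (0.5)·a + (-0.866025i)·b = -0.866i
new amp(|1⟩) = (-0.866025i)·a + (0.5)·b = 1/2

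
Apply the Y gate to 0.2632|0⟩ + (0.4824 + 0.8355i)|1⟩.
(0.8355 - 0.4824i)|0⟩ + 0.2632i|1⟩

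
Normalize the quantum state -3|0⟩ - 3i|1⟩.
-1/√2|0⟩ - (1/√2)i|1⟩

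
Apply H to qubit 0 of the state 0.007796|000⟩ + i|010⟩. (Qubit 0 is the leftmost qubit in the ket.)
0.005513|000⟩ + (1/√2)i|010⟩ + 0.005513|100⟩ + (1/√2)i|110⟩

H on qubit 0 mixes each pair of kets that differ only in qubit 0: amplitudes (a, b) of (|…0…⟩, |…1…⟩) become ((a + b)/√2, (a − b)/√2). Kets absent from the input have amplitude 0.
(|000⟩, |100⟩): (a, b) = (0.007796, 0) → (0.005513, 0.005513)
(|010⟩, |110⟩): (a, b) = (i, 0) → ((1/√2)i, (1/√2)i)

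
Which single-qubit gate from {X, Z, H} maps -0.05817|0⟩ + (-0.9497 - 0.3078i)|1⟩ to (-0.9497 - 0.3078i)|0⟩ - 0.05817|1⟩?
X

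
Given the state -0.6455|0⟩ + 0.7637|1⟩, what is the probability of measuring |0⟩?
0.4167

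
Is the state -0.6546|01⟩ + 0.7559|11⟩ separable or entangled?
Separable

Writing the state as a|00⟩ + b|01⟩ + c|10⟩ + d|11⟩, it is a product state iff ad − bc = 0.
Here (a, b, c, d) = (0, -0.6546, 0, 0.7559): ad − bc = (0)(0.7559) − (-0.6546)(0) = 0, so the state is separable.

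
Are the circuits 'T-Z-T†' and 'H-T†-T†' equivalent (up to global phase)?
No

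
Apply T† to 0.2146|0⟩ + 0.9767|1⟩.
0.2146|0⟩ + (0.6906 - 0.6906i)|1⟩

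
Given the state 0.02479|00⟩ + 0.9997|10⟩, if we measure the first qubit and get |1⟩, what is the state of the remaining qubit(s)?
|0⟩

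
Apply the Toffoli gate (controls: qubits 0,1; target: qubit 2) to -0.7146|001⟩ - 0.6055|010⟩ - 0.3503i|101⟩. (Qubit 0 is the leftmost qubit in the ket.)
-0.7146|001⟩ - 0.6055|010⟩ - 0.3503i|101⟩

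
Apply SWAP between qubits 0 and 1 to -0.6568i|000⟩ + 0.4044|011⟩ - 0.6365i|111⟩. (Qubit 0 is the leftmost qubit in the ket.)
-0.6568i|000⟩ + 0.4044|101⟩ - 0.6365i|111⟩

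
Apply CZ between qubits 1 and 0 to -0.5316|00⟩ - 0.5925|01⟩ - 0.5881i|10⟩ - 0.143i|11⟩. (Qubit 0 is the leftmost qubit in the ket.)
-0.5316|00⟩ - 0.5925|01⟩ - 0.5881i|10⟩ + 0.143i|11⟩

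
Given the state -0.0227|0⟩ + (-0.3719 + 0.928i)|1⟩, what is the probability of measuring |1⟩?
0.9995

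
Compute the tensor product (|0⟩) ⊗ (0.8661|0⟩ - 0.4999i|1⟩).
0.8661|00⟩ - 0.4999i|01⟩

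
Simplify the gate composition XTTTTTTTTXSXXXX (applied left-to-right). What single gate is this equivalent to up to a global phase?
S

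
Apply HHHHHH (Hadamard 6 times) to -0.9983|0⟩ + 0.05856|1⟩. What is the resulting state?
-0.9983|0⟩ + 0.05856|1⟩

H² = I, so an even number of Hadamards cancels: H^6 = I and the state is unchanged.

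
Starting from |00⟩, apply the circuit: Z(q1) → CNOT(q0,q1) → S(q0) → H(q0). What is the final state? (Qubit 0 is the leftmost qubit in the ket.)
1/√2|00⟩ + 1/√2|10⟩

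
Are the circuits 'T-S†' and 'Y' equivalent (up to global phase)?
No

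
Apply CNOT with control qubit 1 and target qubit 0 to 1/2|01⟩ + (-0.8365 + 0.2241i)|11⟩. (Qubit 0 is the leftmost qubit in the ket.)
(-0.8365 + 0.2241i)|01⟩ + 1/2|11⟩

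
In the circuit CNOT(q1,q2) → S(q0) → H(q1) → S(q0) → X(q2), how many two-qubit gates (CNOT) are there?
1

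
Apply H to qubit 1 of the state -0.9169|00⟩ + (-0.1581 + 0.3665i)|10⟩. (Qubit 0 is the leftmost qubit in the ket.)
-0.6483|00⟩ - 0.6483|01⟩ + (-0.1118 + 0.2592i)|10⟩ + (-0.1118 + 0.2592i)|11⟩

H on qubit 1 mixes each pair of kets that differ only in qubit 1: amplitudes (a, b) of (|…0…⟩, |…1…⟩) become ((a + b)/√2, (a − b)/√2). Kets absent from the input have amplitude 0.
(|00⟩, |01⟩): (a, b) = (-0.9169, 0) → (-0.6483, -0.6483)
(|10⟩, |11⟩): (a, b) = ((-0.1581 + 0.3665i), 0) → ((-0.1118 + 0.2592i), (-0.1118 + 0.2592i))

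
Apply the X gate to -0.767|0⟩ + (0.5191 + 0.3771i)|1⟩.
(0.5191 + 0.3771i)|0⟩ - 0.767|1⟩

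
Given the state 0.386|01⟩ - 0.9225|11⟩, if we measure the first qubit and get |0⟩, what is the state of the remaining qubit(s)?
|1⟩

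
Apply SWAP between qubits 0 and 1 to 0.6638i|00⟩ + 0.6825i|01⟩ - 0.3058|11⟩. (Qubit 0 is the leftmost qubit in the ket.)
0.6638i|00⟩ + 0.6825i|10⟩ - 0.3058|11⟩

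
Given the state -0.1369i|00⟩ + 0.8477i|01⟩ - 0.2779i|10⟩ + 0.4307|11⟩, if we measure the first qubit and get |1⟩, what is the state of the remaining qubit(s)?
-0.5422i|0⟩ + 0.8403|1⟩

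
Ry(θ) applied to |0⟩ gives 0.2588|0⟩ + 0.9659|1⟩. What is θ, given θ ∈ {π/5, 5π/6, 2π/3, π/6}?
5π/6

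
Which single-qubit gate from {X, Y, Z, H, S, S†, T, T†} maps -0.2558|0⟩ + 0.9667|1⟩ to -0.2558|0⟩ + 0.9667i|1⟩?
S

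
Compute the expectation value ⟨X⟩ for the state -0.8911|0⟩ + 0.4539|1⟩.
-0.8089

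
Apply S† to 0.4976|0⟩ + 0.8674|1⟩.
0.4976|0⟩ - 0.8674i|1⟩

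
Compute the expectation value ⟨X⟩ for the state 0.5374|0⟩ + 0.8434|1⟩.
0.9065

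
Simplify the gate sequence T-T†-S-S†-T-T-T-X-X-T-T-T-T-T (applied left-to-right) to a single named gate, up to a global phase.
I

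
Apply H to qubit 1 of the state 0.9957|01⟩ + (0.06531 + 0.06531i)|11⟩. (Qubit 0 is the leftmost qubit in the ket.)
0.7041|00⟩ - 0.7041|01⟩ + (0.04618 + 0.04618i)|10⟩ + (-0.04618 - 0.04618i)|11⟩

H on qubit 1 mixes each pair of kets that differ only in qubit 1: amplitudes (a, b) of (|…0…⟩, |…1…⟩) become ((a + b)/√2, (a − b)/√2). Kets absent from the input have amplitude 0.
(|00⟩, |01⟩): (a, b) = (0, 0.9957) → (0.7041, -0.7041)
(|10⟩, |11⟩): (a, b) = (0, (0.06531 + 0.06531i)) → ((0.04618 + 0.04618i), (-0.04618 - 0.04618i))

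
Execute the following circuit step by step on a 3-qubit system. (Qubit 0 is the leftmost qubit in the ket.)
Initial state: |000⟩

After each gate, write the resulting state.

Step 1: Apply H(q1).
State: 1/√2|000⟩ + 1/√2|010⟩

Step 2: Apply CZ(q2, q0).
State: 1/√2|000⟩ + 1/√2|010⟩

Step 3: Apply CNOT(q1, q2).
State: 1/√2|000⟩ + 1/√2|011⟩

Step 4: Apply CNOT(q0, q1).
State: 1/√2|000⟩ + 1/√2|011⟩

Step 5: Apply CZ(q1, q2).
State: 1/√2|000⟩ - 1/√2|011⟩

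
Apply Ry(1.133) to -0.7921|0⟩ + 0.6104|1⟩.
-0.996|0⟩ + 0.08994|1⟩

Ry(1.133) = [[cos(θ/2), −sin(θ/2)], [sin(θ/2), cos(θ/2)]]; θ = 1.133, cos(θ/2) ≈ 0.843785, sin(θ/2) ≈ 0.536682.
With a = amp(|0⟩) = -0.7921 and b = amp(|1⟩) = 0.6104:
new amp(|0⟩) = (0.843785)·a + (-0.536682)·b = -0.996
new amp(|1⟩) = (0.536682)·a + (0.843785)·b = 0.08994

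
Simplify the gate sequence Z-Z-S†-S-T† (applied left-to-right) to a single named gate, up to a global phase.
T†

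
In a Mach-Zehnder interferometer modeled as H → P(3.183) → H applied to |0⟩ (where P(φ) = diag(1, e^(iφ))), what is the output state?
(0.0004286 - 0.0207i)|0⟩ + (0.9996 + 0.0207i)|1⟩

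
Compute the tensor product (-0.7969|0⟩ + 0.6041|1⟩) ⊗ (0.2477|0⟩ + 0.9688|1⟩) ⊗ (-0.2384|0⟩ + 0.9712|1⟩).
0.04706|000⟩ - 0.1917|001⟩ + 0.1841|010⟩ - 0.7498|011⟩ - 0.03567|100⟩ + 0.1453|101⟩ - 0.1395|110⟩ + 0.5684|111⟩

amp(|b₁b₂…⟩) = product of the factor amplitudes for bits b₁, b₂, …; only kets whose every factor amplitude is nonzero survive.
|000⟩: (-0.7969)(0.2477)(-0.2384) = 0.04706
|001⟩: (-0.7969)(0.2477)(0.9712) = -0.1917
|010⟩: (-0.7969)(0.9688)(-0.2384) = 0.1841
|011⟩: (-0.7969)(0.9688)(0.9712) = -0.7498
|100⟩: (0.6041)(0.2477)(-0.2384) = -0.03567
|101⟩: (0.6041)(0.2477)(0.9712) = 0.1453
|110⟩: (0.6041)(0.9688)(-0.2384) = -0.1395
|111⟩: (0.6041)(0.9688)(0.9712) = 0.5684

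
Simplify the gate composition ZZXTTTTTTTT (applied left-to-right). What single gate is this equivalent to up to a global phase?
X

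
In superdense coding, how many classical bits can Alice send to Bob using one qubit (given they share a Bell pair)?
2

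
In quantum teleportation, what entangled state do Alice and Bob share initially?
Bell state |Φ+⟩ = (|00⟩ + |11⟩)/√2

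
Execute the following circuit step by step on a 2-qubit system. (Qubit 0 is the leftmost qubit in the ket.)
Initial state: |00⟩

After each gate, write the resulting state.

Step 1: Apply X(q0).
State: |10⟩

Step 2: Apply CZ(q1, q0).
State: |10⟩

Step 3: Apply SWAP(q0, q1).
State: |01⟩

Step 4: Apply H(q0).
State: 1/√2|01⟩ + 1/√2|11⟩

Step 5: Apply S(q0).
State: 1/√2|01⟩ + (1/√2)i|11⟩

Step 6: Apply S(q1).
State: (1/√2)i|01⟩ - 1/√2|11⟩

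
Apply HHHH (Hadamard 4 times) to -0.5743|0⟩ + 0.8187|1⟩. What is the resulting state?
-0.5743|0⟩ + 0.8187|1⟩

H² = I, so an even number of Hadamards cancels: H^4 = I and the state is unchanged.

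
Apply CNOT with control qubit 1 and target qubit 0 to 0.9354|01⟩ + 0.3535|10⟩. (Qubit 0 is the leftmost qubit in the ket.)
0.3535|10⟩ + 0.9354|11⟩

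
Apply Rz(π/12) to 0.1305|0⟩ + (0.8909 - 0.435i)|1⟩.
(0.1294 - 0.01703i)|0⟩ + (0.9401 - 0.315i)|1⟩

Rz(π/12) = [[e^(−iθ/2), 0], [0, e^(iθ/2)]] with e^(±iθ/2) = cos(θ/2) ± i·sin(θ/2); θ = π/12, cos(θ/2) ≈ 0.991445, sin(θ/2) ≈ 0.130526.
With a = amp(|0⟩) = 0.1305 and b = amp(|1⟩) = (0.8909 - 0.435i):
new amp(|0⟩) = (0.991445 - 0.130526i)·a = (0.1294 - 0.01703i)
new amp(|1⟩) = (0.991445 + 0.130526i)·b = (0.9401 - 0.315i)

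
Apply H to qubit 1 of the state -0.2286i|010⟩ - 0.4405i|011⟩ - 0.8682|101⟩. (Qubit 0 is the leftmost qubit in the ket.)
-0.1616i|000⟩ - 0.3115i|001⟩ + 0.1616i|010⟩ + 0.3115i|011⟩ - 0.6139|101⟩ - 0.6139|111⟩

H on qubit 1 mixes each pair of kets that differ only in qubit 1: amplitudes (a, b) of (|…0…⟩, |…1…⟩) become ((a + b)/√2, (a − b)/√2). Kets absent from the input have amplitude 0.
(|000⟩, |010⟩): (a, b) = (0, -0.2286i) → (-0.1616i, 0.1616i)
(|001⟩, |011⟩): (a, b) = (0, -0.4405i) → (-0.3115i, 0.3115i)
(|101⟩, |111⟩): (a, b) = (-0.8682, 0) → (-0.6139, -0.6139)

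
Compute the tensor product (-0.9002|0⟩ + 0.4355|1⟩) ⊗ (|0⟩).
-0.9002|00⟩ + 0.4355|10⟩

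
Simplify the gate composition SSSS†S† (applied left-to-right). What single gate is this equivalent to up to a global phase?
S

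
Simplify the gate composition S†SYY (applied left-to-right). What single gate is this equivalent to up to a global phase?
I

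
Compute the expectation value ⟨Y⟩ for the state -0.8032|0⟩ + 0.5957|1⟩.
0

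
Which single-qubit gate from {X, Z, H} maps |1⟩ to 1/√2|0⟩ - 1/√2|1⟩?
H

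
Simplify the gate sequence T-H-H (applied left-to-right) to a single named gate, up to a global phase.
T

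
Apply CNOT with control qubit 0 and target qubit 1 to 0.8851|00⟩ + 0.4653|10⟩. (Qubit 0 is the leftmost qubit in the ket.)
0.8851|00⟩ + 0.4653|11⟩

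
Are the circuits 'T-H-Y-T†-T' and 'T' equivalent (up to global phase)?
No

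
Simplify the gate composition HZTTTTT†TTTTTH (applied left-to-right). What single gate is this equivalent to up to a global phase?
X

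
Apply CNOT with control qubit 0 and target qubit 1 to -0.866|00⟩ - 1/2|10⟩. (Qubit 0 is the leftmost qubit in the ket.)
-0.866|00⟩ - 1/2|11⟩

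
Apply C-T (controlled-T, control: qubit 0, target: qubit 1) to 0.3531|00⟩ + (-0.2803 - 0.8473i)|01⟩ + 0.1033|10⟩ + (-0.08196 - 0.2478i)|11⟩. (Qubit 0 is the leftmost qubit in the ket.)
0.3531|00⟩ + (-0.2803 - 0.8473i)|01⟩ + 0.1033|10⟩ + (0.1173 - 0.2332i)|11⟩

C-T leaves the control-|0⟩ kets |00⟩, |01⟩ unchanged and applies T to qubit 1 on the control-|1⟩ pair (|10⟩, |11⟩).
T = [[1, 0], [0, (1/√2 + (1/√2)i)]].
With a = amp(|10⟩) = 0.1033 and b = amp(|11⟩) = (-0.08196 - 0.2478i):
new amp(|10⟩) = (1)·a = 0.1033
new amp(|11⟩) = (1/√2 + (1/√2)i)·b = (0.1173 - 0.2332i)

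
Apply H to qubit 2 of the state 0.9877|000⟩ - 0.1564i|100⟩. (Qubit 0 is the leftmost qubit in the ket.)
0.6984|000⟩ + 0.6984|001⟩ - 0.1106i|100⟩ - 0.1106i|101⟩

H on qubit 2 mixes each pair of kets that differ only in qubit 2: amplitudes (a, b) of (|…0…⟩, |…1…⟩) become ((a + b)/√2, (a − b)/√2). Kets absent from the input have amplitude 0.
(|000⟩, |001⟩): (a, b) = (0.9877, 0) → (0.6984, 0.6984)
(|100⟩, |101⟩): (a, b) = (-0.1564i, 0) → (-0.1106i, -0.1106i)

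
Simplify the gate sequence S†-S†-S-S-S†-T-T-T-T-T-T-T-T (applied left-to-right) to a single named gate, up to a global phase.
S†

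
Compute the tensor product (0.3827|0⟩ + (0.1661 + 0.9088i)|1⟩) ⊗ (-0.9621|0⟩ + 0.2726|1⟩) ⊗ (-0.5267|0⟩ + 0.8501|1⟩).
0.1939|000⟩ - 0.313|001⟩ - 0.05495|010⟩ + 0.08869|011⟩ + (0.08417 + 0.4605i)|100⟩ + (-0.1359 - 0.7433i)|101⟩ + (-0.02385 - 0.1305i)|110⟩ + (0.03849 + 0.2106i)|111⟩

amp(|b₁b₂…⟩) = product of the factor amplitudes for bits b₁, b₂, …; only kets whose every factor amplitude is nonzero survive.
|000⟩: (0.3827)(-0.9621)(-0.5267) = 0.1939
|001⟩: (0.3827)(-0.9621)(0.8501) = -0.313
|010⟩: (0.3827)(0.2726)(-0.5267) = -0.05495
|011⟩: (0.3827)(0.2726)(0.8501) = 0.08869
|100⟩: (0.1661 + 0.9088i)(-0.9621)(-0.5267) = (0.08417 + 0.4605i)
|101⟩: (0.1661 + 0.9088i)(-0.9621)(0.8501) = (-0.1359 - 0.7433i)
|110⟩: (0.1661 + 0.9088i)(0.2726)(-0.5267) = (-0.02385 - 0.1305i)
|111⟩: (0.1661 + 0.9088i)(0.2726)(0.8501) = (0.03849 + 0.2106i)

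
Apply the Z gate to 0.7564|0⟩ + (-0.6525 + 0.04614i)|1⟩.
0.7564|0⟩ + (0.6525 - 0.04614i)|1⟩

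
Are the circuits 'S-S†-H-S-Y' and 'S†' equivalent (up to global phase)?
No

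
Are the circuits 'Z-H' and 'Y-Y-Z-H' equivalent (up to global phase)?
Yes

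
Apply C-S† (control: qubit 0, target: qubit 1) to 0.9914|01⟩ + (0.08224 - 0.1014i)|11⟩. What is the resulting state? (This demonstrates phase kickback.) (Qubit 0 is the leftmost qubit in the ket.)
0.9914|01⟩ + (-0.1014 - 0.08224i)|11⟩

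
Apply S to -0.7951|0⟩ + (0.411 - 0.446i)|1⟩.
-0.7951|0⟩ + (0.446 + 0.411i)|1⟩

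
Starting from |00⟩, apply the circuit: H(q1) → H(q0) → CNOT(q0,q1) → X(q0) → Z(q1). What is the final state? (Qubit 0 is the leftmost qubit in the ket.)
1/2|00⟩ - 1/2|01⟩ + 1/2|10⟩ - 1/2|11⟩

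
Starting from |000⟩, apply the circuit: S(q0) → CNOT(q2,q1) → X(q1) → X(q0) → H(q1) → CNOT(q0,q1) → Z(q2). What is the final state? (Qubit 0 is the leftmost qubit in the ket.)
-1/√2|100⟩ + 1/√2|110⟩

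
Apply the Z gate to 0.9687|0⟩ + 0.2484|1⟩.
0.9687|0⟩ - 0.2484|1⟩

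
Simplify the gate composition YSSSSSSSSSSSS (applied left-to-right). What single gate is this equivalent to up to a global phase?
Y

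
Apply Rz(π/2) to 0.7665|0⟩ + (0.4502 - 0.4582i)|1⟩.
(0.542 - 0.542i)|0⟩ + (0.6423 - 0.005657i)|1⟩

Rz(π/2) = [[e^(−iθ/2), 0], [0, e^(iθ/2)]] with e^(±iθ/2) = cos(θ/2) ± i·sin(θ/2); θ = π/2, cos(θ/2) ≈ 0.707107, sin(θ/2) ≈ 0.707107.
With a = amp(|0⟩) = 0.7665 and b = amp(|1⟩) = (0.4502 - 0.4582i):
new amp(|0⟩) = (0.707107 - 0.707107i)·a = (0.542 - 0.542i)
new amp(|1⟩) = (0.707107 + 0.707107i)·b = (0.6423 - 0.005657i)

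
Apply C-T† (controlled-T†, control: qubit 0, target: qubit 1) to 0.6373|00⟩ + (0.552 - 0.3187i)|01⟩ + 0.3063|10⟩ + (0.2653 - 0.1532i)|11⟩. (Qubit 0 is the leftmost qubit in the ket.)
0.6373|00⟩ + (0.552 - 0.3187i)|01⟩ + 0.3063|10⟩ + (0.07927 - 0.2959i)|11⟩

C-T† leaves the control-|0⟩ kets |00⟩, |01⟩ unchanged and applies T† to qubit 1 on the control-|1⟩ pair (|10⟩, |11⟩).
T† = [[1, 0], [0, (1/√2 - (1/√2)i)]].
With a = amp(|10⟩) = 0.3063 and b = amp(|11⟩) = (0.2653 - 0.1532i):
new amp(|10⟩) = (1)·a = 0.3063
new amp(|11⟩) = (1/√2 - (1/√2)i)·b = (0.07927 - 0.2959i)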